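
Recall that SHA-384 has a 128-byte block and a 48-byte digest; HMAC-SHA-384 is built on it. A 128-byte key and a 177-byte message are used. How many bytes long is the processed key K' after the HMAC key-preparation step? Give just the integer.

128

Key is 128 ≤ 128 bytes, zero-padded: |K'| = 128.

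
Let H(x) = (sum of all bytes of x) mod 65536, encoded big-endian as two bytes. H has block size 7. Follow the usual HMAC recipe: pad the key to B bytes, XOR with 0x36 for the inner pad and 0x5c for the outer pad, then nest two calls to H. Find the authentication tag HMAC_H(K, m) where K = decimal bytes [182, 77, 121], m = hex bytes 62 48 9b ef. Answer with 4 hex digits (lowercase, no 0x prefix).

Key decimal bytes [182, 77, 121] = b6 4d 79 is 3 bytes ≤ B = 7; zero-pad to 7 bytes: K' = b6 4d 79 00 00 00 00.
K' ⊕ ipad = 80 7b 4f 36 36 36 36.  K' ⊕ opad = ea 11 25 5c 5c 5c 5c.
Inner input = (K'⊕ipad) ∥ m = 80 7b 4f 36 36 36 36 ∥ 62 48 9b ef.
Inner hash: sum = 128+123+79+54+54+54+54+98+72+155+239 = 1110 → 04 56.
Outer input = (K'⊕opad) ∥ inner = ea 11 25 5c 5c 5c 5c ∥ 04 56.
Outer hash (tag): sum = 234+17+37+92+92+92+92+4+86 = 746 → 02 ea.

02ea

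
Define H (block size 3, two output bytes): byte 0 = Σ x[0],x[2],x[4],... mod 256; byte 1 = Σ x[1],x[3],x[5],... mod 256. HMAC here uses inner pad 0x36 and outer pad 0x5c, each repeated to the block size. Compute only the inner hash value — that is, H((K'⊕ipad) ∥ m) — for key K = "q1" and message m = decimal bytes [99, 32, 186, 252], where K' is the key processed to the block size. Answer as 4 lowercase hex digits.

9924

Key "q1" = 71 31 is 2 bytes ≤ B = 3; zero-pad to 3 bytes: K' = 71 31 00.
K' ⊕ ipad = 47 07 36.
Inner input = 47 07 36 ∥ 63 20 ba fc.
Inner hash: even-index sum = 409 mod 256 = 153; odd-index sum = 292 mod 256 = 36 → 99 24.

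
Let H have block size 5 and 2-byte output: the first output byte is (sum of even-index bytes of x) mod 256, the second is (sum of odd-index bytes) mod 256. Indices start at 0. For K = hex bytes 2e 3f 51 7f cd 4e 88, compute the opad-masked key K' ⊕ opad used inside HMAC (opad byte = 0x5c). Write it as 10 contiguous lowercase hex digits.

Key hex bytes 2e 3f 51 7f cd 4e 88 is 7 bytes > B = 5, so hash it first: H(key) = d4 0c, then zero-pad to 5 bytes: K' = d4 0c 00 00 00.
XOR each byte with 0x5c: d4⊕5c=88, 0c⊕5c=50, 00⊕5c=5c, 00⊕5c=5c, 00⊕5c=5c.

88505c5c5c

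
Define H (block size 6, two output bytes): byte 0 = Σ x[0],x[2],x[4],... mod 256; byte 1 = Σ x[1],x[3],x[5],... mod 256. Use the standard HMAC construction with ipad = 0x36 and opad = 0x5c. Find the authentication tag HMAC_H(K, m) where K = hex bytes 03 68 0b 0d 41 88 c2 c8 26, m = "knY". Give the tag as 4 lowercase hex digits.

Key hex bytes 03 68 0b 0d 41 88 c2 c8 26 is 9 bytes > B = 6, so hash it first: H(key) = 37 c5, then zero-pad to 6 bytes: K' = 37 c5 00 00 00 00.
K' ⊕ ipad = 01 f3 36 36 36 36.  K' ⊕ opad = 6b 99 5c 5c 5c 5c.
Inner input = (K'⊕ipad) ∥ m = 01 f3 36 36 36 36 ∥ 6b 6e 59.
Inner hash: even-index sum = 305 mod 256 = 49; odd-index sum = 461 mod 256 = 205 → 31 cd.
Outer input = (K'⊕opad) ∥ inner = 6b 99 5c 5c 5c 5c ∥ 31 cd.
Outer hash (tag): even-index sum = 340 mod 256 = 84; odd-index sum = 542 mod 256 = 30 → 54 1e.

541e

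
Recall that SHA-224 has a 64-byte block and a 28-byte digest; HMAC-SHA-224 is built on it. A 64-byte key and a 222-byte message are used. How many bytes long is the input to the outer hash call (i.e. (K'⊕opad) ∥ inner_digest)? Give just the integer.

92

Key is 64 ≤ 64 bytes, zero-padded: |K'| = 64.
Outer input = (K'⊕opad) ∥ H(inner) → 64 + 28 = 92 bytes.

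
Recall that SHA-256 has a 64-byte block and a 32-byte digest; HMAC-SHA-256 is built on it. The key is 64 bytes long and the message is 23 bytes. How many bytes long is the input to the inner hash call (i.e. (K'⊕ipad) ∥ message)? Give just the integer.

87

Key is 64 ≤ 64 bytes, zero-padded: |K'| = 64.
Inner input = (K'⊕ipad) ∥ m → 64 + 23 = 87 bytes.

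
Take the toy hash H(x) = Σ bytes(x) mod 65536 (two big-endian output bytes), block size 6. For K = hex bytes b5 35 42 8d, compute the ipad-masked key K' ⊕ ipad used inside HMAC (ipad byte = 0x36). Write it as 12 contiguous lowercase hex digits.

Key hex bytes b5 35 42 8d is 4 bytes ≤ B = 6; zero-pad to 6 bytes: K' = b5 35 42 8d 00 00.
XOR each byte with 0x36: b5⊕36=83, 35⊕36=03, 42⊕36=74, 8d⊕36=bb, 00⊕36=36, 00⊕36=36.

830374bb3636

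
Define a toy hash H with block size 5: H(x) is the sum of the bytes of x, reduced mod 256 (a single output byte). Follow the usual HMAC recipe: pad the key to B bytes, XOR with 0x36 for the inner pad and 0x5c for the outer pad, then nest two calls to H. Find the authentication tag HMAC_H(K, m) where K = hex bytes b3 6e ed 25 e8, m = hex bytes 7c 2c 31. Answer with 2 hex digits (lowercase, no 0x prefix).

81

Key hex bytes b3 6e ed 25 e8 is exactly B = 5 bytes: K' = b3 6e ed 25 e8.
K' ⊕ ipad = 85 58 db 13 de.  K' ⊕ opad = ef 32 b1 79 b4.
Inner input = (K'⊕ipad) ∥ m = 85 58 db 13 de ∥ 7c 2c 31.
Inner hash: sum = 133+88+219+19+222+124+44+49 = 898; mod 256 = 130 → 82.
Outer input = (K'⊕opad) ∥ inner = ef 32 b1 79 b4 ∥ 82.
Outer hash (tag): sum = 239+50+177+121+180+130 = 897; mod 256 = 129 → 81.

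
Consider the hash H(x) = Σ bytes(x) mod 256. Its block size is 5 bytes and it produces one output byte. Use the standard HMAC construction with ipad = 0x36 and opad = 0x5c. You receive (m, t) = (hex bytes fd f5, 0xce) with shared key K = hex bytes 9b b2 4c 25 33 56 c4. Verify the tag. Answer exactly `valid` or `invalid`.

valid

Key hex bytes 9b b2 4c 25 33 56 c4 is 7 bytes > B = 5, so hash it first: H(key) = 0b, then zero-pad to 5 bytes: K' = 0b 00 00 00 00.
K' ⊕ ipad = 3d 36 36 36 36; K' ⊕ opad = 57 5c 5c 5c 5c.
Inner hash: sum = 61+54+54+54+54+253+245 = 775; mod 256 = 7 → 07.
Outer hash (recomputed tag): sum = 87+92+92+92+92+7 = 462; mod 256 = 206 → ce.
Recomputed tag = ce; claimed = ce → match.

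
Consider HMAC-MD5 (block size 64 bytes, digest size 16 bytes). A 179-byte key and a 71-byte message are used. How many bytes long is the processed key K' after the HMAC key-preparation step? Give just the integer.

64

Key is 179 > 64 bytes, so it is hashed to 16 bytes then zero-padded to 64: |K'| = 64.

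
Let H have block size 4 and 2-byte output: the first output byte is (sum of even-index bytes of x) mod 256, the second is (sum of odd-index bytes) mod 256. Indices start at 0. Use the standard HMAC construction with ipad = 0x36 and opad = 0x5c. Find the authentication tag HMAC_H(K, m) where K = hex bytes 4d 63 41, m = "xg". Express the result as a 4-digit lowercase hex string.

988d

Key hex bytes 4d 63 41 is 3 bytes ≤ B = 4; zero-pad to 4 bytes: K' = 4d 63 41 00.
K' ⊕ ipad = 7b 55 77 36.  K' ⊕ opad = 11 3f 1d 5c.
Inner input = (K'⊕ipad) ∥ m = 7b 55 77 36 ∥ 78 67.
Inner hash: even-index sum = 362 mod 256 = 106; odd-index sum = 242 mod 256 = 242 → 6a f2.
Outer input = (K'⊕opad) ∥ inner = 11 3f 1d 5c ∥ 6a f2.
Outer hash (tag): even-index sum = 152 mod 256 = 152; odd-index sum = 397 mod 256 = 141 → 98 8d.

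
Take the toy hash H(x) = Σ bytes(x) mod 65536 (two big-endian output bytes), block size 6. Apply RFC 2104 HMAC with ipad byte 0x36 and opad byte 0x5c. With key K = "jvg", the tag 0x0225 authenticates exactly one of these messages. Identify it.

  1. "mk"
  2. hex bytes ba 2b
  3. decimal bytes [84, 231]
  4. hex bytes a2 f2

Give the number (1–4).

2

Key "jvg" = 6a 76 67 is 3 bytes ≤ B = 6; zero-pad to 6 bytes: K' = 6a 76 67 00 00 00.
K' ⊕ ipad = 5c 40 51 36 36 36; K' ⊕ opad = 36 2a 3b 5c 5c 5c.
m1: inner = H(5c 40 51 36 36 36 6d 6b) = 02 67; tag = H(36 2a 3b 5c 5c 5c 02 67) = 0218
m2: inner = H(5c 40 51 36 36 36 ba 2b) = 02 74; tag = H(36 2a 3b 5c 5c 5c 02 74) = 0225 ← matches
m3: inner = H(5c 40 51 36 36 36 54 e7) = 02 ca; tag = H(36 2a 3b 5c 5c 5c 02 ca) = 027b
m4: inner = H(5c 40 51 36 36 36 a2 f2) = 03 23; tag = H(36 2a 3b 5c 5c 5c 03 23) = 01d5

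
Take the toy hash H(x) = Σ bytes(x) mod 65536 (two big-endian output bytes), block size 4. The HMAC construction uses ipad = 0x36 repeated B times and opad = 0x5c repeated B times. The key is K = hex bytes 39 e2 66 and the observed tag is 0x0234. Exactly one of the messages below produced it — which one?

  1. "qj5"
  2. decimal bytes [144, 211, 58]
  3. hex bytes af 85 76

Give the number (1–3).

1

Key hex bytes 39 e2 66 is 3 bytes ≤ B = 4; zero-pad to 4 bytes: K' = 39 e2 66 00.
K' ⊕ ipad = 0f d4 50 36; K' ⊕ opad = 65 be 3a 5c.
m1: inner = H(0f d4 50 36 71 6a 35) = 02 79; tag = H(65 be 3a 5c 02 79) = 0234 ← matches
m2: inner = H(0f d4 50 36 90 d3 3a) = 03 06; tag = H(65 be 3a 5c 03 06) = 01c2
m3: inner = H(0f d4 50 36 af 85 76) = 03 13; tag = H(65 be 3a 5c 03 13) = 01cf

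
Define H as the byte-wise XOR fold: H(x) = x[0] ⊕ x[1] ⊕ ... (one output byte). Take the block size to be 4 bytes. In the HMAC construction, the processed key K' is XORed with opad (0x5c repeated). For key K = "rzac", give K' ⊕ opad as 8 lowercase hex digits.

Key "rzac" = 72 7a 61 63 is exactly B = 4 bytes: K' = 72 7a 61 63.
XOR each byte with 0x5c: 72⊕5c=2e, 7a⊕5c=26, 61⊕5c=3d, 63⊕5c=3f.

2e263d3f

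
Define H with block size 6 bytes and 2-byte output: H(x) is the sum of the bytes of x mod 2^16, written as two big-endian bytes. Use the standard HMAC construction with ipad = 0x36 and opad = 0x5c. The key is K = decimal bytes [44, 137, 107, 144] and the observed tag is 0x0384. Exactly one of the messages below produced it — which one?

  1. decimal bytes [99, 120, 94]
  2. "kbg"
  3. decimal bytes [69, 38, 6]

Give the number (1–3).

Key decimal bytes [44, 137, 107, 144] = 2c 89 6b 90 is 4 bytes ≤ B = 6; zero-pad to 6 bytes: K' = 2c 89 6b 90 00 00.
K' ⊕ ipad = 1a bf 5d a6 36 36; K' ⊕ opad = 70 d5 37 cc 5c 5c.
m1: inner = H(1a bf 5d a6 36 36 63 78 5e) = 03 81; tag = H(70 d5 37 cc 5c 5c 03 81) = 0384 ← matches
m2: inner = H(1a bf 5d a6 36 36 6b 62 67) = 03 7c; tag = H(70 d5 37 cc 5c 5c 03 7c) = 037f
m3: inner = H(1a bf 5d a6 36 36 45 26 06) = 02 b9; tag = H(70 d5 37 cc 5c 5c 02 b9) = 03bb

1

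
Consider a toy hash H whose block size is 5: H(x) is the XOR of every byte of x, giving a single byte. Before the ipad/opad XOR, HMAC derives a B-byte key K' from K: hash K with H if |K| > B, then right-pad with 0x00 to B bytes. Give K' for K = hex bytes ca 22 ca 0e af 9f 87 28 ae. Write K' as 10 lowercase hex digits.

1d00000000

|K| = 9 > B = 5, so first hash the key.
H(K): XOR ca⊕22⊕ca⊕0e⊕af⊕9f⊕87⊕28⊕ae = 1d.
Zero-pad H(K) = 1d to 5 bytes: K' = 1d 00 00 00 00.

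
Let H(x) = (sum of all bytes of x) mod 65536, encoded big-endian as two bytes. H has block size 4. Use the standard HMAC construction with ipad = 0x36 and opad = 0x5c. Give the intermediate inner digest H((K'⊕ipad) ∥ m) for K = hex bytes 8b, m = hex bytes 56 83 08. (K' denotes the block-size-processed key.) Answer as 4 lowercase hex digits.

Key hex bytes 8b is 1 byte ≤ B = 4; zero-pad to 4 bytes: K' = 8b 00 00 00.
K' ⊕ ipad = bd 36 36 36.
Inner input = bd 36 36 36 ∥ 56 83 08.
Inner hash: sum = 189+54+54+54+86+131+8 = 576 → 02 40.

0240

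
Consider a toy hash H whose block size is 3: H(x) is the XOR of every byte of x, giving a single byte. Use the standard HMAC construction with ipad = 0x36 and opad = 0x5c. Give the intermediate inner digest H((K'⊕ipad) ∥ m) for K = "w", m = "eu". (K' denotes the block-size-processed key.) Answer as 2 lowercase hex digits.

Key "w" = 77 is 1 byte ≤ B = 3; zero-pad to 3 bytes: K' = 77 00 00.
K' ⊕ ipad = 41 36 36.
Inner input = 41 36 36 ∥ 65 75.
Inner hash: XOR 41⊕36⊕36⊕65⊕75 = 51.

51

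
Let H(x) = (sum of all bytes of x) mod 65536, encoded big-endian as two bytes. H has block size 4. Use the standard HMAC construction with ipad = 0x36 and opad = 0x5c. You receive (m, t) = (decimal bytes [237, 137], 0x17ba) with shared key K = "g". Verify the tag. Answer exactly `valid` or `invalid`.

Key "g" = 67 is 1 byte ≤ B = 4; zero-pad to 4 bytes: K' = 67 00 00 00.
K' ⊕ ipad = 51 36 36 36; K' ⊕ opad = 3b 5c 5c 5c.
Inner hash: sum = 81+54+54+54+237+137 = 617 → 02 69.
Outer hash (recomputed tag): sum = 59+92+92+92+2+105 = 442 → 01 ba.
Recomputed tag = 01ba; claimed = 17ba → mismatch.

invalid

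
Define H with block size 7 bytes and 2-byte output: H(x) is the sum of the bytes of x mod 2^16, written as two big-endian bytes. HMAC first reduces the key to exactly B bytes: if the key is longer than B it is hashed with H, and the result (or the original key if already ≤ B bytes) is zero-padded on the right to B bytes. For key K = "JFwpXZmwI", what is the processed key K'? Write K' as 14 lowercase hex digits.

|K| = 9 > B = 7, so first hash the key.
H(K): sum = 74+70+119+112+88+90+109+119+73 = 854 → 03 56.
Zero-pad H(K) = 03 56 to 7 bytes: K' = 03 56 00 00 00 00 00.

03560000000000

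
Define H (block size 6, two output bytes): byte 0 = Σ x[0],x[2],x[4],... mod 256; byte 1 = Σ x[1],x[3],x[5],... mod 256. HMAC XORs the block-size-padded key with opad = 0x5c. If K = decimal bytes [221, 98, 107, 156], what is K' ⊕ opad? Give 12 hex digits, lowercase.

813e37c05c5c

Key decimal bytes [221, 98, 107, 156] = dd 62 6b 9c is 4 bytes ≤ B = 6; zero-pad to 6 bytes: K' = dd 62 6b 9c 00 00.
XOR each byte with 0x5c: dd⊕5c=81, 62⊕5c=3e, 6b⊕5c=37, 9c⊕5c=c0, 00⊕5c=5c, 00⊕5c=5c.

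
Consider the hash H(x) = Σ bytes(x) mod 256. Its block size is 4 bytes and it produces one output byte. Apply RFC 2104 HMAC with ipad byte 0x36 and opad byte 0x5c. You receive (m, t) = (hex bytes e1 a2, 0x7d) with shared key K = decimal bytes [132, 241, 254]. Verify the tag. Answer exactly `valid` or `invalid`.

valid

Key decimal bytes [132, 241, 254] = 84 f1 fe is 3 bytes ≤ B = 4; zero-pad to 4 bytes: K' = 84 f1 fe 00.
K' ⊕ ipad = b2 c7 c8 36; K' ⊕ opad = d8 ad a2 5c.
Inner hash: sum = 178+199+200+54+225+162 = 1018; mod 256 = 250 → fa.
Outer hash (recomputed tag): sum = 216+173+162+92+250 = 893; mod 256 = 125 → 7d.
Recomputed tag = 7d; claimed = 7d → match.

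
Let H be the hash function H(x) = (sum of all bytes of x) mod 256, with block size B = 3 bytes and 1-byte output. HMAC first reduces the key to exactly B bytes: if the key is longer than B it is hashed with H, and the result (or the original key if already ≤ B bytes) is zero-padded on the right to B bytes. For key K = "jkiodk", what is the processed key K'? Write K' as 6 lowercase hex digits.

|K| = 6 > B = 3, so first hash the key.
H(K): sum = 106+107+105+111+100+107 = 636; mod 256 = 124 → 7c.
Zero-pad H(K) = 7c to 3 bytes: K' = 7c 00 00.

7c0000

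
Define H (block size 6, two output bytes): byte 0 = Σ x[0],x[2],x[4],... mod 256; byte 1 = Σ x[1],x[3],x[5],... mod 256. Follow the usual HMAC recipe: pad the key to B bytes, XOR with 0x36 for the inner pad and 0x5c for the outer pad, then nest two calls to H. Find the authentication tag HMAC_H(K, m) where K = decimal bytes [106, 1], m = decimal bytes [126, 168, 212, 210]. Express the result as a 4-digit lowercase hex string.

0832

Key decimal bytes [106, 1] = 6a 01 is 2 bytes ≤ B = 6; zero-pad to 6 bytes: K' = 6a 01 00 00 00 00.
K' ⊕ ipad = 5c 37 36 36 36 36.  K' ⊕ opad = 36 5d 5c 5c 5c 5c.
Inner input = (K'⊕ipad) ∥ m = 5c 37 36 36 36 36 ∥ 7e a8 d4 d2.
Inner hash: even-index sum = 538 mod 256 = 26; odd-index sum = 541 mod 256 = 29 → 1a 1d.
Outer input = (K'⊕opad) ∥ inner = 36 5d 5c 5c 5c 5c ∥ 1a 1d.
Outer hash (tag): even-index sum = 264 mod 256 = 8; odd-index sum = 306 mod 256 = 50 → 08 32.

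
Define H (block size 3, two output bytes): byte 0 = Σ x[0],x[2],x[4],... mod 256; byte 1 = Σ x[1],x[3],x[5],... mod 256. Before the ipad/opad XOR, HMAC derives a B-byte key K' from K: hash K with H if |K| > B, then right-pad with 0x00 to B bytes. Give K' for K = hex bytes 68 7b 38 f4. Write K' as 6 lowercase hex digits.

a06f00

|K| = 4 > B = 3, so first hash the key.
H(K): even-index sum = 160 mod 256 = 160; odd-index sum = 367 mod 256 = 111 → a0 6f.
Zero-pad H(K) = a0 6f to 3 bytes: K' = a0 6f 00.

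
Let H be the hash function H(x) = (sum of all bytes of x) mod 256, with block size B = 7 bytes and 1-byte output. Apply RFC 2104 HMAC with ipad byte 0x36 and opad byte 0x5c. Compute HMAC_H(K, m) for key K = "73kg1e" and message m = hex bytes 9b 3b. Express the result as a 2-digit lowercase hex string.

Key "73kg1e" = 37 33 6b 67 31 65 is 6 bytes ≤ B = 7; zero-pad to 7 bytes: K' = 37 33 6b 67 31 65 00.
K' ⊕ ipad = 01 05 5d 51 07 53 36.  K' ⊕ opad = 6b 6f 37 3b 6d 39 5c.
Inner input = (K'⊕ipad) ∥ m = 01 05 5d 51 07 53 36 ∥ 9b 3b.
Inner hash: sum = 1+5+93+81+7+83+54+155+59 = 538; mod 256 = 26 → 1a.
Outer input = (K'⊕opad) ∥ inner = 6b 6f 37 3b 6d 39 5c ∥ 1a.
Outer hash (tag): sum = 107+111+55+59+109+57+92+26 = 616; mod 256 = 104 → 68.

68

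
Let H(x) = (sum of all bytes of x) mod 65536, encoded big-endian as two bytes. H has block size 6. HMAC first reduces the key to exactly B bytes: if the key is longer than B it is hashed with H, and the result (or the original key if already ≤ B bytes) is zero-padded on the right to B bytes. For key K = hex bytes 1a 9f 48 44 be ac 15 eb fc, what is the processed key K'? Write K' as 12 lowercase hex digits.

|K| = 9 > B = 6, so first hash the key.
H(K): sum = 26+159+72+68+190+172+21+235+252 = 1195 → 04 ab.
Zero-pad H(K) = 04 ab to 6 bytes: K' = 04 ab 00 00 00 00.

04ab00000000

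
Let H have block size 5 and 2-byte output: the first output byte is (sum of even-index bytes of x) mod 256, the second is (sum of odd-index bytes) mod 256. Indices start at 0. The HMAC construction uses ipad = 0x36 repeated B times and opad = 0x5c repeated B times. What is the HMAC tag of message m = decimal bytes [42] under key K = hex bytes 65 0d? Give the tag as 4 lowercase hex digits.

8c6c

Key hex bytes 65 0d is 2 bytes ≤ B = 5; zero-pad to 5 bytes: K' = 65 0d 00 00 00.
K' ⊕ ipad = 53 3b 36 36 36.  K' ⊕ opad = 39 51 5c 5c 5c.
Inner input = (K'⊕ipad) ∥ m = 53 3b 36 36 36 ∥ 2a.
Inner hash: even-index sum = 191 mod 256 = 191; odd-index sum = 155 mod 256 = 155 → bf 9b.
Outer input = (K'⊕opad) ∥ inner = 39 51 5c 5c 5c ∥ bf 9b.
Outer hash (tag): even-index sum = 396 mod 256 = 140; odd-index sum = 364 mod 256 = 108 → 8c 6c.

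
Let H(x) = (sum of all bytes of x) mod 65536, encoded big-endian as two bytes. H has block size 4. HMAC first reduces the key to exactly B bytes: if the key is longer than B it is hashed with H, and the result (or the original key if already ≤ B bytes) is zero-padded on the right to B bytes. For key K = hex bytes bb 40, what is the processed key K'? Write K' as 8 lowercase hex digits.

Key hex bytes bb 40 is 2 bytes ≤ B = 4; zero-pad to 4 bytes: K' = bb 40 00 00.

bb400000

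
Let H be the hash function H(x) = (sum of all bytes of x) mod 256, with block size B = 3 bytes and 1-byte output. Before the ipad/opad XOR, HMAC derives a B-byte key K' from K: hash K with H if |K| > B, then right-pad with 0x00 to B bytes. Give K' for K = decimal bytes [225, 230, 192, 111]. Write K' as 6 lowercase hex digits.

|K| = 4 > B = 3, so first hash the key.
H(K): sum = 225+230+192+111 = 758; mod 256 = 246 → f6.
Zero-pad H(K) = f6 to 3 bytes: K' = f6 00 00.

f60000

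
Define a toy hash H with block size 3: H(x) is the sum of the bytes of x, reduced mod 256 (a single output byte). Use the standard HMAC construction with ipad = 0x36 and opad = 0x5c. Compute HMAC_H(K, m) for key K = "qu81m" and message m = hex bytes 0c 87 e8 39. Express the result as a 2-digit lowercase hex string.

42

Key "qu81m" = 71 75 38 31 6d is 5 bytes > B = 3, so hash it first: H(key) = bc, then zero-pad to 3 bytes: K' = bc 00 00.
K' ⊕ ipad = 8a 36 36.  K' ⊕ opad = e0 5c 5c.
Inner input = (K'⊕ipad) ∥ m = 8a 36 36 ∥ 0c 87 e8 39.
Inner hash: sum = 138+54+54+12+135+232+57 = 682; mod 256 = 170 → aa.
Outer input = (K'⊕opad) ∥ inner = e0 5c 5c ∥ aa.
Outer hash (tag): sum = 224+92+92+170 = 578; mod 256 = 66 → 42.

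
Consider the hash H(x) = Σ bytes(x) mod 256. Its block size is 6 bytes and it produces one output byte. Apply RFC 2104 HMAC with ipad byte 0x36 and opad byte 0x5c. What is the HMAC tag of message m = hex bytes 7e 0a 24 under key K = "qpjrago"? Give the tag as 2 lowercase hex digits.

f0

Key "qpjrago" = 71 70 6a 72 61 67 6f is 7 bytes > B = 6, so hash it first: H(key) = f4, then zero-pad to 6 bytes: K' = f4 00 00 00 00 00.
K' ⊕ ipad = c2 36 36 36 36 36.  K' ⊕ opad = a8 5c 5c 5c 5c 5c.
Inner input = (K'⊕ipad) ∥ m = c2 36 36 36 36 36 ∥ 7e 0a 24.
Inner hash: sum = 194+54+54+54+54+54+126+10+36 = 636; mod 256 = 124 → 7c.
Outer input = (K'⊕opad) ∥ inner = a8 5c 5c 5c 5c 5c ∥ 7c.
Outer hash (tag): sum = 168+92+92+92+92+92+124 = 752; mod 256 = 240 → f0.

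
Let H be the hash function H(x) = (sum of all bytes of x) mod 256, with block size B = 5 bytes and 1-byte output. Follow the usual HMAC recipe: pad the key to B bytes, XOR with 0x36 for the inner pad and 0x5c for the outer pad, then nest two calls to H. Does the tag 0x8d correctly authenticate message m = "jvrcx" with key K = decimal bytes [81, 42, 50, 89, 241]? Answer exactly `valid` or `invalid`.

valid

Key decimal bytes [81, 42, 50, 89, 241] = 51 2a 32 59 f1 is exactly B = 5 bytes: K' = 51 2a 32 59 f1.
K' ⊕ ipad = 67 1c 04 6f c7; K' ⊕ opad = 0d 76 6e 05 ad.
Inner hash: sum = 103+28+4+111+199+106+118+114+99+120 = 1002; mod 256 = 234 → ea.
Outer hash (recomputed tag): sum = 13+118+110+5+173+234 = 653; mod 256 = 141 → 8d.
Recomputed tag = 8d; claimed = 8d → match.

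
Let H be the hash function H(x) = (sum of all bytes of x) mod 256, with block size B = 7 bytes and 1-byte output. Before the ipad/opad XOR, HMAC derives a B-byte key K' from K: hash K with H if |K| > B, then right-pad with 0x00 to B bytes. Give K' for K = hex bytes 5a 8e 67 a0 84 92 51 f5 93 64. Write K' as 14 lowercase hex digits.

42000000000000

|K| = 10 > B = 7, so first hash the key.
H(K): sum = 90+142+103+160+132+146+81+245+147+100 = 1346; mod 256 = 66 → 42.
Zero-pad H(K) = 42 to 7 bytes: K' = 42 00 00 00 00 00 00.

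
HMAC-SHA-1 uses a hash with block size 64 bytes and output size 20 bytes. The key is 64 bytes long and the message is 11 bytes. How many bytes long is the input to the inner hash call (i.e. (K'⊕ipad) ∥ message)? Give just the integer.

Key is 64 ≤ 64 bytes, zero-padded: |K'| = 64.
Inner input = (K'⊕ipad) ∥ m → 64 + 11 = 75 bytes.

75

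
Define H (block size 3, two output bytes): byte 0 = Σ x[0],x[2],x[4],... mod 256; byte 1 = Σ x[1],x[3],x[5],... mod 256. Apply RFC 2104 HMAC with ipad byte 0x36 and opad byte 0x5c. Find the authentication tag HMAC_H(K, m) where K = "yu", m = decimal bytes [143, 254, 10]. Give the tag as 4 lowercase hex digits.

Key "yu" = 79 75 is 2 bytes ≤ B = 3; zero-pad to 3 bytes: K' = 79 75 00.
K' ⊕ ipad = 4f 43 36.  K' ⊕ opad = 25 29 5c.
Inner input = (K'⊕ipad) ∥ m = 4f 43 36 ∥ 8f fe 0a.
Inner hash: even-index sum = 387 mod 256 = 131; odd-index sum = 220 mod 256 = 220 → 83 dc.
Outer input = (K'⊕opad) ∥ inner = 25 29 5c ∥ 83 dc.
Outer hash (tag): even-index sum = 349 mod 256 = 93; odd-index sum = 172 mod 256 = 172 → 5d ac.

5dac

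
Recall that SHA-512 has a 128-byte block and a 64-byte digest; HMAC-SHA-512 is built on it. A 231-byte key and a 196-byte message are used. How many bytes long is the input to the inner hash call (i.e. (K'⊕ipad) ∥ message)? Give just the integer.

Key is 231 > 128 bytes, so it is hashed to 64 bytes then zero-padded to 128: |K'| = 128.
Inner input = (K'⊕ipad) ∥ m → 128 + 196 = 324 bytes.

324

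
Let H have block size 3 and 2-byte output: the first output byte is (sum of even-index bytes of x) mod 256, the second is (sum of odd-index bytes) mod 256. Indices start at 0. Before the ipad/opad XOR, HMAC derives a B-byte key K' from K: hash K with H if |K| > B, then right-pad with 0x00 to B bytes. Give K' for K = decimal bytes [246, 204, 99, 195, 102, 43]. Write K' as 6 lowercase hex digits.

bfba00

|K| = 6 > B = 3, so first hash the key.
H(K): even-index sum = 447 mod 256 = 191; odd-index sum = 442 mod 256 = 186 → bf ba.
Zero-pad H(K) = bf ba to 3 bytes: K' = bf ba 00.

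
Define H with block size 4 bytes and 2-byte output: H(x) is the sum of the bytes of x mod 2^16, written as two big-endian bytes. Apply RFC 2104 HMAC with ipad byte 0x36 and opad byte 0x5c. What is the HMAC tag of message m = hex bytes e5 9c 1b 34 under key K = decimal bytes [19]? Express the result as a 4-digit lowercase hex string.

Key decimal bytes [19] = 13 is 1 byte ≤ B = 4; zero-pad to 4 bytes: K' = 13 00 00 00.
K' ⊕ ipad = 25 36 36 36.  K' ⊕ opad = 4f 5c 5c 5c.
Inner input = (K'⊕ipad) ∥ m = 25 36 36 36 ∥ e5 9c 1b 34.
Inner hash: sum = 37+54+54+54+229+156+27+52 = 663 → 02 97.
Outer input = (K'⊕opad) ∥ inner = 4f 5c 5c 5c ∥ 02 97.
Outer hash (tag): sum = 79+92+92+92+2+151 = 508 → 01 fc.

01fc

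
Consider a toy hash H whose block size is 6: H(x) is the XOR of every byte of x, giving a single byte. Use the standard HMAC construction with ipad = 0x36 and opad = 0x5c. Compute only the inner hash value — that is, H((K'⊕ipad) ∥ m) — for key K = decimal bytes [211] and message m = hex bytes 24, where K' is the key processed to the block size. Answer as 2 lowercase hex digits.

Key decimal bytes [211] = d3 is 1 byte ≤ B = 6; zero-pad to 6 bytes: K' = d3 00 00 00 00 00.
K' ⊕ ipad = e5 36 36 36 36 36.
Inner input = e5 36 36 36 36 36 ∥ 24.
Inner hash: XOR e5⊕36⊕36⊕36⊕36⊕36⊕24 = f7.

f7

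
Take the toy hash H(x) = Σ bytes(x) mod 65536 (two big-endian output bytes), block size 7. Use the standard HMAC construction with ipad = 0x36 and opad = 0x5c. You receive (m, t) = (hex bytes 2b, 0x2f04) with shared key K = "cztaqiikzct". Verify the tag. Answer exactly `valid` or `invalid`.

invalid

Key "cztaqiikzct" = 63 7a 74 61 71 69 69 6b 7a 63 74 is 11 bytes > B = 7, so hash it first: H(key) = 04 b1, then zero-pad to 7 bytes: K' = 04 b1 00 00 00 00 00.
K' ⊕ ipad = 32 87 36 36 36 36 36; K' ⊕ opad = 58 ed 5c 5c 5c 5c 5c.
Inner hash: sum = 50+135+54+54+54+54+54+43 = 498 → 01 f2.
Outer hash (recomputed tag): sum = 88+237+92+92+92+92+92+1+242 = 1028 → 04 04.
Recomputed tag = 0404; claimed = 2f04 → mismatch.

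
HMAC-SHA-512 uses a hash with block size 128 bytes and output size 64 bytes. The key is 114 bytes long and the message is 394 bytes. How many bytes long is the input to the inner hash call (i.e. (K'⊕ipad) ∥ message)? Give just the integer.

522

Key is 114 ≤ 128 bytes, zero-padded: |K'| = 128.
Inner input = (K'⊕ipad) ∥ m → 128 + 394 = 522 bytes.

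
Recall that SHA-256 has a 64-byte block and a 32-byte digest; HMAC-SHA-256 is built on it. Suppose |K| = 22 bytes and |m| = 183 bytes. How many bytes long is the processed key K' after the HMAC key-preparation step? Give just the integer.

Key is 22 ≤ 64 bytes, zero-padded: |K'| = 64.

64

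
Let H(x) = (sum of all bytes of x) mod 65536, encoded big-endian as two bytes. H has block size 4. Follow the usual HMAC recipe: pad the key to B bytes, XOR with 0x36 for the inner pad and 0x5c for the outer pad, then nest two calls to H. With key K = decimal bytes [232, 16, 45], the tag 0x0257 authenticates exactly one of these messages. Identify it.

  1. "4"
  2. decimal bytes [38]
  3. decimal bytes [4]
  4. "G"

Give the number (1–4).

1

Key decimal bytes [232, 16, 45] = e8 10 2d is 3 bytes ≤ B = 4; zero-pad to 4 bytes: K' = e8 10 2d 00.
K' ⊕ ipad = de 26 1b 36; K' ⊕ opad = b4 4c 71 5c.
m1: inner = H(de 26 1b 36 34) = 01 89; tag = H(b4 4c 71 5c 01 89) = 0257 ← matches
m2: inner = H(de 26 1b 36 26) = 01 7b; tag = H(b4 4c 71 5c 01 7b) = 0249
m3: inner = H(de 26 1b 36 04) = 01 59; tag = H(b4 4c 71 5c 01 59) = 0227
m4: inner = H(de 26 1b 36 47) = 01 9c; tag = H(b4 4c 71 5c 01 9c) = 026a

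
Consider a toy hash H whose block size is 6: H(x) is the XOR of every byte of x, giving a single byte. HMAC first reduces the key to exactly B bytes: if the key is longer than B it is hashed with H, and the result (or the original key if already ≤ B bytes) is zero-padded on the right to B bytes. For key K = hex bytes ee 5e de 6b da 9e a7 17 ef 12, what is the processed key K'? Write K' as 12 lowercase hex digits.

0c0000000000

|K| = 10 > B = 6, so first hash the key.
H(K): XOR ee⊕5e⊕de⊕6b⊕da⊕9e⊕a7⊕17⊕ef⊕12 = 0c.
Zero-pad H(K) = 0c to 6 bytes: K' = 0c 00 00 00 00 00.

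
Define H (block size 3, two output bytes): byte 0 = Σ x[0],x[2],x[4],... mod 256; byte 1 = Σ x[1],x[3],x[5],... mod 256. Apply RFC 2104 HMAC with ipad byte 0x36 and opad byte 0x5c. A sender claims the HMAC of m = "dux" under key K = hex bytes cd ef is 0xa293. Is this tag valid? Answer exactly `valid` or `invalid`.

invalid

Key hex bytes cd ef is 2 bytes ≤ B = 3; zero-pad to 3 bytes: K' = cd ef 00.
K' ⊕ ipad = fb d9 36; K' ⊕ opad = 91 b3 5c.
Inner hash: even-index sum = 422 mod 256 = 166; odd-index sum = 437 mod 256 = 181 → a6 b5.
Outer hash (recomputed tag): even-index sum = 418 mod 256 = 162; odd-index sum = 345 mod 256 = 89 → a2 59.
Recomputed tag = a259; claimed = a293 → mismatch.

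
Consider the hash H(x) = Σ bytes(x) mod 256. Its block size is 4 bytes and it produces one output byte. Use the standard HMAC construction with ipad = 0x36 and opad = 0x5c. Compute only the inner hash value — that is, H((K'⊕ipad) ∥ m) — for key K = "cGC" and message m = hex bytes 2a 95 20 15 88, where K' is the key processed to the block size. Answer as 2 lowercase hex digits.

Key "cGC" = 63 47 43 is 3 bytes ≤ B = 4; zero-pad to 4 bytes: K' = 63 47 43 00.
K' ⊕ ipad = 55 71 75 36.
Inner input = 55 71 75 36 ∥ 2a 95 20 15 88.
Inner hash: sum = 85+113+117+54+42+149+32+21+136 = 749; mod 256 = 237 → ed.

ed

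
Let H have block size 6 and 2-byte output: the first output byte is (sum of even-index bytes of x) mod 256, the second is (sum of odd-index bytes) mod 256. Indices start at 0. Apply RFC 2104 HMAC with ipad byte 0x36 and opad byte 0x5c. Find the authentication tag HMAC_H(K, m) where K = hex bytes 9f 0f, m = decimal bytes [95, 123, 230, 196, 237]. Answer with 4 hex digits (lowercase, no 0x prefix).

c2ef

Key hex bytes 9f 0f is 2 bytes ≤ B = 6; zero-pad to 6 bytes: K' = 9f 0f 00 00 00 00.
K' ⊕ ipad = a9 39 36 36 36 36.  K' ⊕ opad = c3 53 5c 5c 5c 5c.
Inner input = (K'⊕ipad) ∥ m = a9 39 36 36 36 36 ∥ 5f 7b e6 c4 ed.
Inner hash: even-index sum = 839 mod 256 = 71; odd-index sum = 484 mod 256 = 228 → 47 e4.
Outer input = (K'⊕opad) ∥ inner = c3 53 5c 5c 5c 5c ∥ 47 e4.
Outer hash (tag): even-index sum = 450 mod 256 = 194; odd-index sum = 495 mod 256 = 239 → c2 ef.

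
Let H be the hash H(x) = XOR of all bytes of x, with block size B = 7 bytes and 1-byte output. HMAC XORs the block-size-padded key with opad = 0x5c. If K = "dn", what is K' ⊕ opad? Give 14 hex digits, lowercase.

38325c5c5c5c5c

Key "dn" = 64 6e is 2 bytes ≤ B = 7; zero-pad to 7 bytes: K' = 64 6e 00 00 00 00 00.
XOR each byte with 0x5c: 64⊕5c=38, 6e⊕5c=32, 00⊕5c=5c, 00⊕5c=5c, 00⊕5c=5c, 00⊕5c=5c, 00⊕5c=5c.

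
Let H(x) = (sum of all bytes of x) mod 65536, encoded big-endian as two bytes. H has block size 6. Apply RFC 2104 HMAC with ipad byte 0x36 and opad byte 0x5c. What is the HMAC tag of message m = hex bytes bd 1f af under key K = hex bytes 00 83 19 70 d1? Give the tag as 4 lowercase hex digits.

02a1

Key hex bytes 00 83 19 70 d1 is 5 bytes ≤ B = 6; zero-pad to 6 bytes: K' = 00 83 19 70 d1 00.
K' ⊕ ipad = 36 b5 2f 46 e7 36.  K' ⊕ opad = 5c df 45 2c 8d 5c.
Inner input = (K'⊕ipad) ∥ m = 36 b5 2f 46 e7 36 ∥ bd 1f af.
Inner hash: sum = 54+181+47+70+231+54+189+31+175 = 1032 → 04 08.
Outer input = (K'⊕opad) ∥ inner = 5c df 45 2c 8d 5c ∥ 04 08.
Outer hash (tag): sum = 92+223+69+44+141+92+4+8 = 673 → 02 a1.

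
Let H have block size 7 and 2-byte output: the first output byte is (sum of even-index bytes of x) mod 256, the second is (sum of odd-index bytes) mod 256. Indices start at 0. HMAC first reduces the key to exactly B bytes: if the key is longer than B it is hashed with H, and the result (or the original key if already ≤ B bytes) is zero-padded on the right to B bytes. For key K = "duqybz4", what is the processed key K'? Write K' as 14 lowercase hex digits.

Key "duqybz4" = 64 75 71 79 62 7a 34 is exactly B = 7 bytes: K' = 64 75 71 79 62 7a 34.

64757179627a34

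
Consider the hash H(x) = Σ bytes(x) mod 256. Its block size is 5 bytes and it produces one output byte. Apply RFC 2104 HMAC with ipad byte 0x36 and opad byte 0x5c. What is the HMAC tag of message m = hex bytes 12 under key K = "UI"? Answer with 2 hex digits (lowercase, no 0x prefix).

Key "UI" = 55 49 is 2 bytes ≤ B = 5; zero-pad to 5 bytes: K' = 55 49 00 00 00.
K' ⊕ ipad = 63 7f 36 36 36.  K' ⊕ opad = 09 15 5c 5c 5c.
Inner input = (K'⊕ipad) ∥ m = 63 7f 36 36 36 ∥ 12.
Inner hash: sum = 99+127+54+54+54+18 = 406; mod 256 = 150 → 96.
Outer input = (K'⊕opad) ∥ inner = 09 15 5c 5c 5c ∥ 96.
Outer hash (tag): sum = 9+21+92+92+92+150 = 456; mod 256 = 200 → c8.

c8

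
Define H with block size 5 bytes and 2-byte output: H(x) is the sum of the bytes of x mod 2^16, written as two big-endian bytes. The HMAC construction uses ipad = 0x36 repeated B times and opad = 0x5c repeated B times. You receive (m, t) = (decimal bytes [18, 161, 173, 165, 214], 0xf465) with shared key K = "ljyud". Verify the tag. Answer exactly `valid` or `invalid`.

invalid

Key "ljyud" = 6c 6a 79 75 64 is exactly B = 5 bytes: K' = 6c 6a 79 75 64.
K' ⊕ ipad = 5a 5c 4f 43 52; K' ⊕ opad = 30 36 25 29 38.
Inner hash: sum = 90+92+79+67+82+18+161+173+165+214 = 1141 → 04 75.
Outer hash (recomputed tag): sum = 48+54+37+41+56+4+117 = 357 → 01 65.
Recomputed tag = 0165; claimed = f465 → mismatch.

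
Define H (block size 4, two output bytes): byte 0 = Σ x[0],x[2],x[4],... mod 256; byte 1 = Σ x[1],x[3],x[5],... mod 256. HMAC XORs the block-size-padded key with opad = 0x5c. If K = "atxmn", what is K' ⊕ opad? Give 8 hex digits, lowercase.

1bbd5c5c

Key "atxmn" = 61 74 78 6d 6e is 5 bytes > B = 4, so hash it first: H(key) = 47 e1, then zero-pad to 4 bytes: K' = 47 e1 00 00.
XOR each byte with 0x5c: 47⊕5c=1b, e1⊕5c=bd, 00⊕5c=5c, 00⊕5c=5c.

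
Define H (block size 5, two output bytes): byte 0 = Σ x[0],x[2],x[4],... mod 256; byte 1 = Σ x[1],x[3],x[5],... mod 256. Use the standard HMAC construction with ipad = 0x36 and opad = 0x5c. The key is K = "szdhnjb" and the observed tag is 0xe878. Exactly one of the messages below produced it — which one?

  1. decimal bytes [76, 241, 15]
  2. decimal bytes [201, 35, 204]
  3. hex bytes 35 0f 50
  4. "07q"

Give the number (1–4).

3

Key "szdhnjb" = 73 7a 64 68 6e 6a 62 is 7 bytes > B = 5, so hash it first: H(key) = a7 4c, then zero-pad to 5 bytes: K' = a7 4c 00 00 00.
K' ⊕ ipad = 91 7a 36 36 36; K' ⊕ opad = fb 10 5c 5c 5c.
m1: inner = H(91 7a 36 36 36 4c f1 0f) = ee 0b; tag = H(fb 10 5c 5c 5c ee 0b) = be5a
m2: inner = H(91 7a 36 36 36 c9 23 cc) = 20 45; tag = H(fb 10 5c 5c 5c 20 45) = f88c
m3: inner = H(91 7a 36 36 36 35 0f 50) = 0c 35; tag = H(fb 10 5c 5c 5c 0c 35) = e878 ← matches
m4: inner = H(91 7a 36 36 36 30 37 71) = 34 51; tag = H(fb 10 5c 5c 5c 34 51) = 04a0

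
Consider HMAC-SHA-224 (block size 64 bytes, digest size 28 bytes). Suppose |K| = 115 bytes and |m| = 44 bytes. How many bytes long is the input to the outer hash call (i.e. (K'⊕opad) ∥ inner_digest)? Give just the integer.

92

Key is 115 > 64 bytes, so it is hashed to 28 bytes then zero-padded to 64: |K'| = 64.
Outer input = (K'⊕opad) ∥ H(inner) → 64 + 28 = 92 bytes.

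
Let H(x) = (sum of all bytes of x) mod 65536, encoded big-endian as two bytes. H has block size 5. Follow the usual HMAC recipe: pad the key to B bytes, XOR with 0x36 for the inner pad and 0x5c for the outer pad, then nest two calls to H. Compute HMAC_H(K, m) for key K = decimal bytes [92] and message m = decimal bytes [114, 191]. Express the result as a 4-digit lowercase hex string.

Key decimal bytes [92] = 5c is 1 byte ≤ B = 5; zero-pad to 5 bytes: K' = 5c 00 00 00 00.
K' ⊕ ipad = 6a 36 36 36 36.  K' ⊕ opad = 00 5c 5c 5c 5c.
Inner input = (K'⊕ipad) ∥ m = 6a 36 36 36 36 ∥ 72 bf.
Inner hash: sum = 106+54+54+54+54+114+191 = 627 → 02 73.
Outer input = (K'⊕opad) ∥ inner = 00 5c 5c 5c 5c ∥ 02 73.
Outer hash (tag): sum = 0+92+92+92+92+2+115 = 485 → 01 e5.

01e5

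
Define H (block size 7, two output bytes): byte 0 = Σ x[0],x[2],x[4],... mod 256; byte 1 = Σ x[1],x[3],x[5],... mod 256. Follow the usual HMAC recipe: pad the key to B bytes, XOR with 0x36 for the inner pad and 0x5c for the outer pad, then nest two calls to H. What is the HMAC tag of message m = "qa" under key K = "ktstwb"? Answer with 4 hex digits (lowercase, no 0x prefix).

Key "ktstwb" = 6b 74 73 74 77 62 is 6 bytes ≤ B = 7; zero-pad to 7 bytes: K' = 6b 74 73 74 77 62 00.
K' ⊕ ipad = 5d 42 45 42 41 54 36.  K' ⊕ opad = 37 28 2f 28 2b 3e 5c.
Inner input = (K'⊕ipad) ∥ m = 5d 42 45 42 41 54 36 ∥ 71 61.
Inner hash: even-index sum = 378 mod 256 = 122; odd-index sum = 329 mod 256 = 73 → 7a 49.
Outer input = (K'⊕opad) ∥ inner = 37 28 2f 28 2b 3e 5c ∥ 7a 49.
Outer hash (tag): even-index sum = 310 mod 256 = 54; odd-index sum = 264 mod 256 = 8 → 36 08.

3608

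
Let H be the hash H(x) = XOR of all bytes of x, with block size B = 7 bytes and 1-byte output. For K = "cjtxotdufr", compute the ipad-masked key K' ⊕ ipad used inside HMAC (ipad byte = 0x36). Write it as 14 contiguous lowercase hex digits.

2d363636363636

Key "cjtxotdufr" = 63 6a 74 78 6f 74 64 75 66 72 is 10 bytes > B = 7, so hash it first: H(key) = 1b, then zero-pad to 7 bytes: K' = 1b 00 00 00 00 00 00.
XOR each byte with 0x36: 1b⊕36=2d, 00⊕36=36, 00⊕36=36, 00⊕36=36, 00⊕36=36, 00⊕36=36, 00⊕36=36.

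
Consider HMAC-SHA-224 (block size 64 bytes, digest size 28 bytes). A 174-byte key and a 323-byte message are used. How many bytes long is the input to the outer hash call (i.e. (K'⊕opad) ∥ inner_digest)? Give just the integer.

92

Key is 174 > 64 bytes, so it is hashed to 28 bytes then zero-padded to 64: |K'| = 64.
Outer input = (K'⊕opad) ∥ H(inner) → 64 + 28 = 92 bytes.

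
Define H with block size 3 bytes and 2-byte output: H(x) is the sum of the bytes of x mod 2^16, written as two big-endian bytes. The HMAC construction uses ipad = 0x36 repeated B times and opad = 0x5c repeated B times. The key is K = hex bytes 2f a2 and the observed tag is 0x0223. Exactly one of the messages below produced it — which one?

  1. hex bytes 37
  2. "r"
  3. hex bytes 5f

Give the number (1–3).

Key hex bytes 2f a2 is 2 bytes ≤ B = 3; zero-pad to 3 bytes: K' = 2f a2 00.
K' ⊕ ipad = 19 94 36; K' ⊕ opad = 73 fe 5c.
m1: inner = H(19 94 36 37) = 01 1a; tag = H(73 fe 5c 01 1a) = 01e8
m2: inner = H(19 94 36 72) = 01 55; tag = H(73 fe 5c 01 55) = 0223 ← matches
m3: inner = H(19 94 36 5f) = 01 42; tag = H(73 fe 5c 01 42) = 0210

2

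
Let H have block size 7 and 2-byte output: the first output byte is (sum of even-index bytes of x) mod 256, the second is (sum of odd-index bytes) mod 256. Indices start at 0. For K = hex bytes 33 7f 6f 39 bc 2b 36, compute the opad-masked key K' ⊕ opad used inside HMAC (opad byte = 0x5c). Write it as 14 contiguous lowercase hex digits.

6f233365e0776a

Key hex bytes 33 7f 6f 39 bc 2b 36 is exactly B = 7 bytes: K' = 33 7f 6f 39 bc 2b 36.
XOR each byte with 0x5c: 33⊕5c=6f, 7f⊕5c=23, 6f⊕5c=33, 39⊕5c=65, bc⊕5c=e0, 2b⊕5c=77, 36⊕5c=6a.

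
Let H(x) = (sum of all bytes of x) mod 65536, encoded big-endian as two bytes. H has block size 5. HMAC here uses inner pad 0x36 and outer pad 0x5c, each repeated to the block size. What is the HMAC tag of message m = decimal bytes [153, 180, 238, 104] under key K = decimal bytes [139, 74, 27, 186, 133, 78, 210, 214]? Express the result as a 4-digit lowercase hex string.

Key decimal bytes [139, 74, 27, 186, 133, 78, 210, 214] = 8b 4a 1b ba 85 4e d2 d6 is 8 bytes > B = 5, so hash it first: H(key) = 04 25, then zero-pad to 5 bytes: K' = 04 25 00 00 00.
K' ⊕ ipad = 32 13 36 36 36.  K' ⊕ opad = 58 79 5c 5c 5c.
Inner input = (K'⊕ipad) ∥ m = 32 13 36 36 36 ∥ 99 b4 ee 68.
Inner hash: sum = 50+19+54+54+54+153+180+238+104 = 906 → 03 8a.
Outer input = (K'⊕opad) ∥ inner = 58 79 5c 5c 5c ∥ 03 8a.
Outer hash (tag): sum = 88+121+92+92+92+3+138 = 626 → 02 72.

0272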